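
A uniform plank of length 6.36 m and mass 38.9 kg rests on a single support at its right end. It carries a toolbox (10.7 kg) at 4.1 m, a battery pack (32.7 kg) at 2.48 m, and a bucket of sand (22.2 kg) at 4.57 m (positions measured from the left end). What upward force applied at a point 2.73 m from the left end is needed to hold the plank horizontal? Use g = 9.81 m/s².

F ≈ 850 N

Sum moments about the right end (the unknown pivot reaction has zero arm there).
Beam weight: 38.9 × 9.81 = 381.6 N down at 3.18 m → arm 3.18 m, τ = 381.6 × 3.18 = 1213 N·m counterclockwise.
Toolbox: 10.7 × 9.81 = 105 N down at 4.1 m → arm 2.26 m, τ = 105 × 2.26 = 237.3 N·m counterclockwise.
Battery pack: 32.7 × 9.81 = 320.8 N down at 2.48 m → arm 3.88 m, τ = 320.8 × 3.88 = 1245 N·m counterclockwise.
Bucket of sand: 22.2 × 9.81 = 217.8 N down at 4.57 m → arm 1.79 m, τ = 217.8 × 1.79 = 389.9 N·m counterclockwise.
Net moment of the loads = 3085 N·m counterclockwise.
The upward force F acts at a point 2.73 m from the left end, arm 3.63 m, giving F × 3.63 clockwise.
Balancing moments: F × 3.63 = 3085, giving F = 3085 / 3.63 = 850 N.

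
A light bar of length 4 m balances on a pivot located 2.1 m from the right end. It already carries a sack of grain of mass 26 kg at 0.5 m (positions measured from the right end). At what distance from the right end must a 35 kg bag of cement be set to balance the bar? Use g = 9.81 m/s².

x ≈ 3.29 m from the right end

About the pivot (at 2.1 m from the right end):
Sack of grain: 26 × 9.81 = 255.1 N down at 0.5 m → arm 1.6 m, τ = 255.1 × 1.6 = 408.2 N·m clockwise.
Net moment of existing loads = 408.2 N·m clockwise.
The bag of cement weighs 35 × 9.81 = 343.4 N and must supply an equal counterclockwise moment, so its lever arm about the pivot is 408.2 / 343.4 = 1.19 m.
That puts it at 2.1 + 1.19 = 3.29 m from the right end.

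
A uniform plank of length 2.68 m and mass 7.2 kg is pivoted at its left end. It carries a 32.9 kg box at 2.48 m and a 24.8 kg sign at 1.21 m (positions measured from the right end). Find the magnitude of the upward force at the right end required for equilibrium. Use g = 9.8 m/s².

F ≈ 193 N

About the left end:
Beam weight: 7.2 × 9.8 = 70.56 N down at 1.34 m → arm 1.34 m, τ = 70.56 × 1.34 = 94.55 N·m clockwise.
Box: 32.9 × 9.8 = 322.4 N down at 2.48 m → arm 0.2 m, τ = 322.4 × 0.2 = 64.48 N·m clockwise.
Sign: 24.8 × 9.8 = 243 N down at 1.21 m → arm 1.47 m, τ = 243 × 1.47 = 357.2 N·m clockwise.
Net moment of the loads = 516.2 N·m clockwise.
The upward force F acts at the right end, arm 2.68 m, giving F × 2.68 counterclockwise.
Στ = 0 ⇒ F × 2.68 = 516.2 ⇒ F = 516.2 / 2.68 = 193 N.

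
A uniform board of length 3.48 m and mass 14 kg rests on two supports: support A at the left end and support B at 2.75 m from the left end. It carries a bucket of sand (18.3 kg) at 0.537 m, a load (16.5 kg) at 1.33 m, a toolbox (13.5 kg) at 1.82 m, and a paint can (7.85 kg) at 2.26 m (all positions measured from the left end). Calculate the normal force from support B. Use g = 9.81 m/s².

R_B ≈ 351 N

About support A:
Beam weight: 14 × 9.81 = 137.3 N down at 1.74 m → arm 1.74 m, τ = 137.3 × 1.74 = 238.9 N·m clockwise.
Bucket of sand: 18.3 × 9.81 = 179.5 N down at 0.537 m → arm 0.537 m, τ = 179.5 × 0.537 = 96.39 N·m clockwise.
Load: 16.5 × 9.81 = 161.9 N down at 1.33 m → arm 1.33 m, τ = 161.9 × 1.33 = 215.3 N·m clockwise.
Toolbox: 13.5 × 9.81 = 132.4 N down at 1.82 m → arm 1.82 m, τ = 132.4 × 1.82 = 241 N·m clockwise.
Paint can: 7.85 × 9.81 = 77.01 N down at 2.26 m → arm 2.26 m, τ = 77.01 × 2.26 = 174 N·m clockwise.
Net load moment about support A = 965.6 N·m clockwise.
Reaction R at support B is upward at 2.75 m, arm 2.75 m → moment R × 2.75 counterclockwise.
Στ = 0 ⇒ R × 2.75 = 965.6 ⇒ R = 351 N.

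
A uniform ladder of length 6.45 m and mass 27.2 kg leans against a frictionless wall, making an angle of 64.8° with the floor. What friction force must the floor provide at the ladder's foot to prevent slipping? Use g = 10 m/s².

f ≈ 64 N

Take moments about the foot of the ladder.
Ladder weight 27.2×10 = 272 N acts at 3.225 m along the ladder; its horizontal arm is 3.225·cos64.8° = 1.373 m → τ = 373.5 N·m clockwise.
Wall normal N acts horizontally at the top; its moment arm is the height L sinθ = 6.45·sin64.8° = 5.836 m, counterclockwise.
Balancing moments: N × 5.836 = 373.5, giving N = 64 N.
ΣFx = 0: friction at the foot balances the wall's push, so f = N_wall = 64 N.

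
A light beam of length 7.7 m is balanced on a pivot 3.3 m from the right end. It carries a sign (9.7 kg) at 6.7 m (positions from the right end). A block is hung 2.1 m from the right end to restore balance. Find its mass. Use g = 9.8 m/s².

Choose the pivot (at 3.3 m from the right end) as the axis so the support reaction has zero arm there.
Sign: 9.7 × 9.8 = 95.06 N down at 6.7 m → arm 3.4 m, τ = 95.06 × 3.4 = 323.2 N·m counterclockwise.
Net moment of known loads = 323.2 N·m counterclockwise.
An unknown mass m at 2.1 m has arm 1.2 m; its moment is m·g·1.2 clockwise.
Balancing moments: m × 9.8 × 1.2 = 323.2, giving m = 323.2 / (9.8 × 1.2) = 27.5 kg.

m ≈ 27.5 kg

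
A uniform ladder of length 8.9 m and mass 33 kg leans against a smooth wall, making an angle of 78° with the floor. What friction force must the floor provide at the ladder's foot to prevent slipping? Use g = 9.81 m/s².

About the foot of the ladder:
Ladder weight 33×9.81 = 323.7 N acts at 4.45 m along the ladder; its horizontal arm is 4.45·cos78° = 0.9252 m → τ = 299.5 N·m clockwise.
Wall normal N acts horizontally at the top; its moment arm is the height L sinθ = 8.9·sin78° = 8.706 m, counterclockwise.
For rotational equilibrium, N × 8.706 = 299.5, so N = 34.4 N.
ΣFx = 0: friction at the foot balances the wall's push, so f = N_wall = 34.4 N.

f ≈ 34.4 N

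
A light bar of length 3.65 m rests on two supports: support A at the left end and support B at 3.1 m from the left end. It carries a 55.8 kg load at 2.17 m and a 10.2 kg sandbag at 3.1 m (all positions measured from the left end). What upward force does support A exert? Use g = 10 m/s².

R_A ≈ 167 N

About support B:
Load: 55.8 × 10 = 558 N down at 2.17 m → arm 0.93 m, τ = 558 × 0.93 = 518.9 N·m counterclockwise.
Sandbag: acts at the support B, moment arm 0 → no torque.
Net load moment about support B = 518.9 N·m counterclockwise.
Reaction R at support A is upward at 0 m, arm 3.1 m → moment R × 3.1 clockwise.
Balancing moments: R × 3.1 = 518.9, giving R = 167 N.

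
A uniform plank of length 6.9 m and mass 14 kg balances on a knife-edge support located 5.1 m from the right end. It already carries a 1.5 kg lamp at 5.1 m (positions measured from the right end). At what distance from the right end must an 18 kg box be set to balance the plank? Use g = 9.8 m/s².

Taking torques about the knife-edge support (at 5.1 m from the right end):
Beam weight: 14 × 9.8 = 137.2 N down at 3.45 m → arm 1.65 m, τ = 137.2 × 1.65 = 226.4 N·m clockwise.
Lamp: acts at the knife-edge support, moment arm 0 → no torque.
Net moment of existing loads = 226.4 N·m clockwise.
The box weighs 18 × 9.8 = 176.4 N and must supply an equal counterclockwise moment, so its lever arm about the knife-edge support is 226.4 / 176.4 = 1.28 m.
That puts it at 5.1 + 1.28 = 6.38 m from the right end.

x ≈ 6.38 m from the right end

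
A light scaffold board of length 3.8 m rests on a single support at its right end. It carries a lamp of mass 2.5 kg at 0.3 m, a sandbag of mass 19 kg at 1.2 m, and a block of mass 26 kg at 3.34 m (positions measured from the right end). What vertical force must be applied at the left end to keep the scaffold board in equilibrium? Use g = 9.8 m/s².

About the right end:
Lamp: 2.5 × 9.8 = 24.5 N down at 0.3 m → arm 0.3 m, τ = 24.5 × 0.3 = 7.35 N·m counterclockwise.
Sandbag: 19 × 9.8 = 186.2 N down at 1.2 m → arm 1.2 m, τ = 186.2 × 1.2 = 223.4 N·m counterclockwise.
Block: 26 × 9.8 = 254.8 N down at 3.34 m → arm 3.34 m, τ = 254.8 × 3.34 = 851 N·m counterclockwise.
Net moment of the loads = 1082 N·m counterclockwise.
The upward force F acts at the left end, arm 3.8 m, giving F × 3.8 clockwise.
Setting net torque to zero: F × 3.8 = 1082 → F = 1082 / 3.8 = 285 N.

F ≈ 285 N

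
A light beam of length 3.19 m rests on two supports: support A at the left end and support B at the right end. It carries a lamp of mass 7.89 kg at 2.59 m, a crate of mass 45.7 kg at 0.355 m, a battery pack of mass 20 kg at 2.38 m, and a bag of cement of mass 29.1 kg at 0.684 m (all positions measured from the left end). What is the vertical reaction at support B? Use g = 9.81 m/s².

R_B ≈ 320 N

Sum moments about support A (its reaction then has zero moment arm).
Lamp: 7.89 × 9.81 = 77.4 N down at 2.59 m → arm 2.59 m, τ = 77.4 × 2.59 = 200.5 N·m clockwise.
Crate: 45.7 × 9.81 = 448.3 N down at 0.355 m → arm 0.355 m, τ = 448.3 × 0.355 = 159.1 N·m clockwise.
Battery pack: 20 × 9.81 = 196.2 N down at 2.38 m → arm 2.38 m, τ = 196.2 × 2.38 = 467 N·m clockwise.
Bag of cement: 29.1 × 9.81 = 285.5 N down at 0.684 m → arm 0.684 m, τ = 285.5 × 0.684 = 195.3 N·m clockwise.
Net load moment about support A = 1022 N·m clockwise.
Reaction R at support B is upward at 3.19 m, arm 3.19 m → moment R × 3.19 counterclockwise.
Balancing moments: R × 3.19 = 1022, giving R = 320 N.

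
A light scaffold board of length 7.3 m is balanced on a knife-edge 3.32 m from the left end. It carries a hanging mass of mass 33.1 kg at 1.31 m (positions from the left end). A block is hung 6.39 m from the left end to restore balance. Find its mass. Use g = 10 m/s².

About the knife-edge (at 3.32 m from the left end):
Hanging mass: 33.1 × 10 = 331 N down at 1.31 m → arm 2.01 m, τ = 331 × 2.01 = 665.3 N·m counterclockwise.
Net moment of known loads = 665.3 N·m counterclockwise.
An unknown mass m at 6.39 m has arm 3.07 m; its moment is m·g·3.07 clockwise.
Στ = 0 ⇒ m × 10 × 3.07 = 665.3 ⇒ m = 665.3 / (10 × 3.07) = 21.7 kg.

m ≈ 21.7 kg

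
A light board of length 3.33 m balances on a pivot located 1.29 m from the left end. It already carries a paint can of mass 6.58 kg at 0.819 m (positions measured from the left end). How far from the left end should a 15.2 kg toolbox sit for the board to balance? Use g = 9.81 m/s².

x ≈ 1.49 m from the left end

Choose the pivot (at 1.29 m from the left end) as the axis so the support reaction has zero arm there.
Paint can: 6.58 × 9.81 = 64.55 N down at 0.819 m → arm 0.471 m, τ = 64.55 × 0.471 = 30.4 N·m counterclockwise.
Net moment of existing loads = 30.4 N·m counterclockwise.
The toolbox weighs 15.2 × 9.81 = 149.1 N and must supply an equal clockwise moment, so its lever arm about the pivot is 30.4 / 149.1 = 0.204 m.
That puts it at 1.29 + 0.204 = 1.49 m from the left end.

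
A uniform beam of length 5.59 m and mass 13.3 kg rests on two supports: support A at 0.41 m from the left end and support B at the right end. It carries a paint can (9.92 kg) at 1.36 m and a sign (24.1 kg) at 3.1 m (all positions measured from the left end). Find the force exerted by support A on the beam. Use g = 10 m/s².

Sum moments about support B (its reaction then has zero moment arm).
Beam weight: 13.3 × 10 = 133 N down at 2.795 m → arm 2.795 m, τ = 133 × 2.795 = 371.7 N·m counterclockwise.
Paint can: 9.92 × 10 = 99.2 N down at 1.36 m → arm 4.23 m, τ = 99.2 × 4.23 = 419.6 N·m counterclockwise.
Sign: 24.1 × 10 = 241 N down at 3.1 m → arm 2.49 m, τ = 241 × 2.49 = 600.1 N·m counterclockwise.
Net load moment about support B = 1391 N·m counterclockwise.
Reaction R at support A is upward at 0.41 m, arm 5.18 m → moment R × 5.18 clockwise.
Balancing moments: R × 5.18 = 1391, giving R = 269 N.

R_A ≈ 269 N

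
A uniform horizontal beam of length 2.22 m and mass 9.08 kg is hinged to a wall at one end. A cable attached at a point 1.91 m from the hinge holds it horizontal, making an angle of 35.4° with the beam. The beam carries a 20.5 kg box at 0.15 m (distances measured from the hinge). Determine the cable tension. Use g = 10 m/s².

T ≈ 119 N

About the hinge:
Beam weight: 9.08 × 10 = 90.8 N down at 1.11 m → arm 1.11 m, τ = 90.8 × 1.11 = 100.8 N·m clockwise.
Box: 20.5 × 10 = 205 N down at 0.15 m → arm 0.15 m, τ = 205 × 0.15 = 30.75 N·m clockwise.
Total clockwise load moment = 131.6 N·m.
The cable tension T acts at 1.91 m; only its component perpendicular to the beam, T sinθ, produces torque. sin 35.4° = 0.5793.
Στ = 0 ⇒ T × 1.91 × 0.5793 = 131.6 ⇒ T = 131.6 / 1.106 = 119 N.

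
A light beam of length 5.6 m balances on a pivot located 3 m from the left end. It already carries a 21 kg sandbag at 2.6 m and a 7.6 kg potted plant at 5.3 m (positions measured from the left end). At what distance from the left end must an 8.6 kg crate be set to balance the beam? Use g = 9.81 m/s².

Sum moments about the pivot (at 3 m from the left end) (the support reaction has zero arm there).
Sandbag: 21 × 9.81 = 206 N down at 2.6 m → arm 0.4 m, τ = 206 × 0.4 = 82.4 N·m counterclockwise.
Potted plant: 7.6 × 9.81 = 74.56 N down at 5.3 m → arm 2.3 m, τ = 74.56 × 2.3 = 171.5 N·m clockwise.
Net moment of existing loads = 89.1 N·m clockwise.
The crate weighs 8.6 × 9.81 = 84.37 N and must supply an equal counterclockwise moment, so its lever arm about the pivot is 89.1 / 84.37 = 1.06 m.
That puts it at 3 − 1.06 = 1.94 m from the left end.

x ≈ 1.94 m from the left end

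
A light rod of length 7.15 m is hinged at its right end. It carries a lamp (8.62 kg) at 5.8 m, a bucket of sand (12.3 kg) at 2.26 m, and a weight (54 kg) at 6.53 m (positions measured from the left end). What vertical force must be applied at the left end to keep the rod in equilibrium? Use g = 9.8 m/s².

About the right end:
Lamp: 8.62 × 9.8 = 84.48 N down at 5.8 m → arm 1.35 m, τ = 84.48 × 1.35 = 114 N·m counterclockwise.
Bucket of sand: 12.3 × 9.8 = 120.5 N down at 2.26 m → arm 4.89 m, τ = 120.5 × 4.89 = 589.2 N·m counterclockwise.
Weight: 54 × 9.8 = 529.2 N down at 6.53 m → arm 0.62 m, τ = 529.2 × 0.62 = 328.1 N·m counterclockwise.
Net moment of the loads = 1031 N·m counterclockwise.
The upward force F acts at the left end, arm 7.15 m, giving F × 7.15 clockwise.
For rotational equilibrium, F × 7.15 = 1031, so F = 1031 / 7.15 = 144 N.

F ≈ 144 N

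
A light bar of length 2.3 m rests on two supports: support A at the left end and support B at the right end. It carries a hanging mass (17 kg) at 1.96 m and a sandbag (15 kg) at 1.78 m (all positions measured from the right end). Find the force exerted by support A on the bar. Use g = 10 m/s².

R_A ≈ 261 N

Choose support B as the axis so its reaction then has zero moment arm.
Hanging mass: 17 × 10 = 170 N down at 1.96 m → arm 1.96 m, τ = 170 × 1.96 = 333.2 N·m counterclockwise.
Sandbag: 15 × 10 = 150 N down at 1.78 m → arm 1.78 m, τ = 150 × 1.78 = 267 N·m counterclockwise.
Net load moment about support B = 600.2 N·m counterclockwise.
Reaction R at support A is upward at 2.3 m, arm 2.3 m → moment R × 2.3 clockwise.
Balancing moments: R × 2.3 = 600.2, giving R = 261 N.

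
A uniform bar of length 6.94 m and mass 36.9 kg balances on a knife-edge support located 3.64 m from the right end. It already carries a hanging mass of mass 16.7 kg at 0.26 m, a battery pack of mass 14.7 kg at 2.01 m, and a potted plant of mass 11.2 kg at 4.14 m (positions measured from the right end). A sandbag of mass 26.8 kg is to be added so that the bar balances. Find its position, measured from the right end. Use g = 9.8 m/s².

Choose the knife-edge support (at 3.64 m from the right end) as the axis so the support reaction has zero arm there.
Beam weight: 36.9 × 9.8 = 361.6 N down at 3.47 m → arm 0.17 m, τ = 361.6 × 0.17 = 61.47 N·m clockwise.
Hanging mass: 16.7 × 9.8 = 163.7 N down at 0.26 m → arm 3.38 m, τ = 163.7 × 3.38 = 553.3 N·m clockwise.
Battery pack: 14.7 × 9.8 = 144.1 N down at 2.01 m → arm 1.63 m, τ = 144.1 × 1.63 = 234.9 N·m clockwise.
Potted plant: 11.2 × 9.8 = 109.8 N down at 4.14 m → arm 0.5 m, τ = 109.8 × 0.5 = 54.9 N·m counterclockwise.
Net moment of existing loads = 794.8 N·m clockwise.
The sandbag weighs 26.8 × 9.8 = 262.6 N and must supply an equal counterclockwise moment, so its lever arm about the knife-edge support is 794.8 / 262.6 = 3.03 m.
That puts it at 3.64 + 3.03 = 6.67 m from the right end.

x ≈ 6.67 m from the right end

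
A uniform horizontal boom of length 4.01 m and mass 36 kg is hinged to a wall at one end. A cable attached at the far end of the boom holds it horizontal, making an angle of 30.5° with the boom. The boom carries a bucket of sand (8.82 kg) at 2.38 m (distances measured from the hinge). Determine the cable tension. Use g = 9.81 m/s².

Sum moments about the hinge (the unknown hinge reaction has zero arm there).
Beam weight: 36 × 9.81 = 353.2 N down at 2.005 m → arm 2.005 m, τ = 353.2 × 2.005 = 708.2 N·m clockwise.
Bucket of sand: 8.82 × 9.81 = 86.52 N down at 2.38 m → arm 2.38 m, τ = 86.52 × 2.38 = 205.9 N·m clockwise.
Total clockwise load moment = 914.1 N·m.
The cable tension T acts at 4.01 m; only its component perpendicular to the boom, T sinθ, produces torque. sin 30.5° = 0.5075.
Setting net torque to zero: T × 4.01 × 0.5075 = 914.1 → T = 914.1 / 2.035 = 449 N.

T ≈ 449 N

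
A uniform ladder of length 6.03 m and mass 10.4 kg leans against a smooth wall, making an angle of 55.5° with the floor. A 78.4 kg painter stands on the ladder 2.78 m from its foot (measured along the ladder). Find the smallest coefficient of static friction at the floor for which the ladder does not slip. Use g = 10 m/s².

μ_min ≈ 0.32

Choose the foot of the ladder as the axis so the floor normal and friction both act there and drop out.
Ladder weight 10.4×10 = 104 N acts at 3.015 m along the ladder; its horizontal arm is 3.015·cos55.5° = 1.708 m → τ = 177.6 N·m clockwise.
Painter: 78.4×10 = 784 N at 2.78 m → arm 1.575 m → τ = 1235 N·m clockwise.
Wall normal N acts horizontally at the top; its moment arm is the height L sinθ = 6.03·sin55.5° = 4.969 m, counterclockwise.
Setting net torque to zero: N × 4.969 = 1413 → N = 284.4 N.
ΣFx = 0 ⇒ f = N_wall = 284.4 N. ΣFy = 0 ⇒ N_floor = 888 N.
μ_min = f / N_floor = 284.4 / 888 = 0.32.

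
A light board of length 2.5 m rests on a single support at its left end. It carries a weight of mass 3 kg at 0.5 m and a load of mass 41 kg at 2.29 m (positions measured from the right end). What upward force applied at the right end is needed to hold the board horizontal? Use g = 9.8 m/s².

F ≈ 57.3 N

Take moments about the left end.
Weight: 3 × 9.8 = 29.4 N down at 0.5 m → arm 2 m, τ = 29.4 × 2 = 58.8 N·m clockwise.
Load: 41 × 9.8 = 401.8 N down at 2.29 m → arm 0.21 m, τ = 401.8 × 0.21 = 84.38 N·m clockwise.
Net moment of the loads = 143.2 N·m clockwise.
The upward force F acts at the right end, arm 2.5 m, giving F × 2.5 counterclockwise.
For rotational equilibrium, F × 2.5 = 143.2, so F = 143.2 / 2.5 = 57.3 N.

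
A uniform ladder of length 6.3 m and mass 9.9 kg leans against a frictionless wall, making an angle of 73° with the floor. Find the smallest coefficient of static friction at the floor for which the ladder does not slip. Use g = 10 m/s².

μ_min ≈ 0.153

About the foot of the ladder:
Ladder weight 9.9×10 = 99 N acts at 3.15 m along the ladder; its horizontal arm is 3.15·cos73° = 0.921 m → τ = 91.18 N·m clockwise.
Wall normal N acts horizontally at the top; its moment arm is the height L sinθ = 6.3·sin73° = 6.025 m, counterclockwise.
Balancing moments: N × 6.025 = 91.18, giving N = 15.13 N.
ΣFx = 0 ⇒ f = N_wall = 15.13 N. ΣFy = 0 ⇒ N_floor = 99 N.
μ_min = f / N_floor = 15.13 / 99 = 0.153.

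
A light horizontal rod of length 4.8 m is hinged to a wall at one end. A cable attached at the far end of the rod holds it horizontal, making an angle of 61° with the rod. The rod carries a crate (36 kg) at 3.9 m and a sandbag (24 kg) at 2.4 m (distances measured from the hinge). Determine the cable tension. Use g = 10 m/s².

T ≈ 472 N

Take moments about the hinge.
Crate: 36 × 10 = 360 N down at 3.9 m → arm 3.9 m, τ = 360 × 3.9 = 1404 N·m clockwise.
Sandbag: 24 × 10 = 240 N down at 2.4 m → arm 2.4 m, τ = 240 × 2.4 = 576 N·m clockwise.
Total clockwise load moment = 1980 N·m.
The cable tension T acts at 4.8 m; only its component perpendicular to the rod, T sinθ, produces torque. sin 61° = 0.8746.
Στ = 0 ⇒ T × 4.8 × 0.8746 = 1980 ⇒ T = 1980 / 4.198 = 472 N.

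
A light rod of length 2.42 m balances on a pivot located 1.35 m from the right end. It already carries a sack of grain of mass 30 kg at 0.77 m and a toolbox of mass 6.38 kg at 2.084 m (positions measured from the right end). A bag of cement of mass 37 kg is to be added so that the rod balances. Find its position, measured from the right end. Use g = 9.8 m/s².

Choose the pivot (at 1.35 m from the right end) as the axis so the support reaction has zero arm there.
Sack of grain: 30 × 9.8 = 294 N down at 0.77 m → arm 0.58 m, τ = 294 × 0.58 = 170.5 N·m clockwise.
Toolbox: 6.38 × 9.8 = 62.52 N down at 2.084 m → arm 0.734 m, τ = 62.52 × 0.734 = 45.89 N·m counterclockwise.
Net moment of existing loads = 124.6 N·m clockwise.
The bag of cement weighs 37 × 9.8 = 362.6 N and must supply an equal counterclockwise moment, so its lever arm about the pivot is 124.6 / 362.6 = 0.344 m.
That puts it at 1.35 + 0.344 = 1.69 m from the right end.

x ≈ 1.69 m from the right end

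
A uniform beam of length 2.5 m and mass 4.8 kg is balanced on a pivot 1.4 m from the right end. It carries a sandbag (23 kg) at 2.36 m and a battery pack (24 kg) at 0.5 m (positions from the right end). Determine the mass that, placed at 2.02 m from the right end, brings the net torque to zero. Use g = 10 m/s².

Take moments about the pivot (at 1.4 m from the right end).
Beam weight: 4.8 × 10 = 48 N down at 1.25 m → arm 0.15 m, τ = 48 × 0.15 = 7.2 N·m clockwise.
Sandbag: 23 × 10 = 230 N down at 2.36 m → arm 0.96 m, τ = 230 × 0.96 = 220.8 N·m counterclockwise.
Battery pack: 24 × 10 = 240 N down at 0.5 m → arm 0.9 m, τ = 240 × 0.9 = 216 N·m clockwise.
Net moment of known loads = 2.4 N·m clockwise.
An unknown mass m at 2.02 m has arm 0.62 m; its moment is m·g·0.62 counterclockwise.
Balancing moments: m × 10 × 0.62 = 2.4, giving m = 2.4 / (10 × 0.62) = 0.387 kg.

m ≈ 0.387 kg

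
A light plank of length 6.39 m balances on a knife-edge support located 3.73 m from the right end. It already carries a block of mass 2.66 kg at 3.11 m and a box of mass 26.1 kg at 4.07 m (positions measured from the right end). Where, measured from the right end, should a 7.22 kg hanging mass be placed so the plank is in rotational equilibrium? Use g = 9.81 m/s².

x ≈ 2.73 m from the right end

Take moments about the knife-edge support (at 3.73 m from the right end).
Block: 2.66 × 9.81 = 26.09 N down at 3.11 m → arm 0.62 m, τ = 26.09 × 0.62 = 16.18 N·m clockwise.
Box: 26.1 × 9.81 = 256 N down at 4.07 m → arm 0.34 m, τ = 256 × 0.34 = 87.04 N·m counterclockwise.
Net moment of existing loads = 70.86 N·m counterclockwise.
The hanging mass weighs 7.22 × 9.81 = 70.83 N and must supply an equal clockwise moment, so its lever arm about the knife-edge support is 70.86 / 70.83 = 1 m.
That puts it at 3.73 − 1 = 2.73 m from the right end.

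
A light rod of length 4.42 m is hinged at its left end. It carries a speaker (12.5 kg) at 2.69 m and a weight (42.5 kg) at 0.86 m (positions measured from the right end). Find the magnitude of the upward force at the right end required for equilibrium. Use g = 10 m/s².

About the left end:
Speaker: 12.5 × 10 = 125 N down at 2.69 m → arm 1.73 m, τ = 125 × 1.73 = 216.2 N·m clockwise.
Weight: 42.5 × 10 = 425 N down at 0.86 m → arm 3.56 m, τ = 425 × 3.56 = 1513 N·m clockwise.
Net moment of the loads = 1729 N·m clockwise.
The upward force F acts at the right end, arm 4.42 m, giving F × 4.42 counterclockwise.
Setting net torque to zero: F × 4.42 = 1729 → F = 1729 / 4.42 = 391 N.

F ≈ 391 N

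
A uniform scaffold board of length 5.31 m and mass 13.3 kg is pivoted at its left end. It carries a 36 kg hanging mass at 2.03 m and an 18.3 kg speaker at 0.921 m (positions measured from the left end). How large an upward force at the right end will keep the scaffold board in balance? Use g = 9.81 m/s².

Choose the left end as the axis so the unknown pivot reaction has zero arm there.
Beam weight: 13.3 × 9.81 = 130.5 N down at 2.655 m → arm 2.655 m, τ = 130.5 × 2.655 = 346.5 N·m clockwise.
Hanging mass: 36 × 9.81 = 353.2 N down at 2.03 m → arm 2.03 m, τ = 353.2 × 2.03 = 717 N·m clockwise.
Speaker: 18.3 × 9.81 = 179.5 N down at 0.921 m → arm 0.921 m, τ = 179.5 × 0.921 = 165.3 N·m clockwise.
Net moment of the loads = 1229 N·m clockwise.
The upward force F acts at the right end, arm 5.31 m, giving F × 5.31 counterclockwise.
Setting net torque to zero: F × 5.31 = 1229 → F = 1229 / 5.31 = 231 N.

F ≈ 231 N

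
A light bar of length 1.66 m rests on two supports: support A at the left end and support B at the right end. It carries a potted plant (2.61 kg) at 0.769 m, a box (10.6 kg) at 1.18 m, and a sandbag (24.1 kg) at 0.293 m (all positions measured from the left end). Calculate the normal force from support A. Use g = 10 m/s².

R_A ≈ 243 N

Taking torques about support B:
Potted plant: 2.61 × 10 = 26.1 N down at 0.769 m → arm 0.891 m, τ = 26.1 × 0.891 = 23.26 N·m counterclockwise.
Box: 10.6 × 10 = 106 N down at 1.18 m → arm 0.48 m, τ = 106 × 0.48 = 50.88 N·m counterclockwise.
Sandbag: 24.1 × 10 = 241 N down at 0.293 m → arm 1.367 m, τ = 241 × 1.367 = 329.4 N·m counterclockwise.
Net load moment about support B = 403.5 N·m counterclockwise.
Reaction R at support A is upward at 0 m, arm 1.66 m → moment R × 1.66 clockwise.
Στ = 0 ⇒ R × 1.66 = 403.5 ⇒ R = 243 N.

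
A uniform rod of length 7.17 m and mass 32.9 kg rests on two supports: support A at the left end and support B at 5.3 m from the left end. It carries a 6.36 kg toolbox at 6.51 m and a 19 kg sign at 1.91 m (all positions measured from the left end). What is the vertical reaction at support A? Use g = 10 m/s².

Choose support B as the axis so its reaction then has zero moment arm.
Beam weight: 32.9 × 10 = 329 N down at 3.585 m → arm 1.715 m, τ = 329 × 1.715 = 564.2 N·m counterclockwise.
Toolbox: 6.36 × 10 = 63.6 N down at 6.51 m → arm 1.21 m, τ = 63.6 × 1.21 = 76.96 N·m clockwise.
Sign: 19 × 10 = 190 N down at 1.91 m → arm 3.39 m, τ = 190 × 3.39 = 644.1 N·m counterclockwise.
Net load moment about support B = 1131 N·m counterclockwise.
Reaction R at support A is upward at 0 m, arm 5.3 m → moment R × 5.3 clockwise.
For rotational equilibrium, R × 5.3 = 1131, so R = 213 N.

R_A ≈ 213 N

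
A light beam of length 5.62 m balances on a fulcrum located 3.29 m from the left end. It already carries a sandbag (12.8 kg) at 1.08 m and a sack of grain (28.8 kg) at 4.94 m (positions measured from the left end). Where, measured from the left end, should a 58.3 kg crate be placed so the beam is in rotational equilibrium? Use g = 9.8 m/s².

x ≈ 2.96 m from the left end

About the fulcrum (at 3.29 m from the left end):
Sandbag: 12.8 × 9.8 = 125.4 N down at 1.08 m → arm 2.21 m, τ = 125.4 × 2.21 = 277.1 N·m counterclockwise.
Sack of grain: 28.8 × 9.8 = 282.2 N down at 4.94 m → arm 1.65 m, τ = 282.2 × 1.65 = 465.6 N·m clockwise.
Net moment of existing loads = 188.5 N·m clockwise.
The crate weighs 58.3 × 9.8 = 571.3 N and must supply an equal counterclockwise moment, so its lever arm about the fulcrum is 188.5 / 571.3 = 0.33 m.
That puts it at 3.29 − 0.33 = 2.96 m from the left end.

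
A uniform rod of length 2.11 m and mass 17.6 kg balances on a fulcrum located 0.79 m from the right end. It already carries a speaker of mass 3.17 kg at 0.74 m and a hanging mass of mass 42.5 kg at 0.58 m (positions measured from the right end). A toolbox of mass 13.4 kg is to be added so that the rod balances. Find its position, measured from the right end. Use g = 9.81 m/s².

x ≈ 1.12 m from the right end

Taking torques about the fulcrum (at 0.79 m from the right end):
Beam weight: 17.6 × 9.81 = 172.7 N down at 1.055 m → arm 0.265 m, τ = 172.7 × 0.265 = 45.77 N·m counterclockwise.
Speaker: 3.17 × 9.81 = 31.1 N down at 0.74 m → arm 0.05 m, τ = 31.1 × 0.05 = 1.555 N·m clockwise.
Hanging mass: 42.5 × 9.81 = 416.9 N down at 0.58 m → arm 0.21 m, τ = 416.9 × 0.21 = 87.55 N·m clockwise.
Net moment of existing loads = 43.33 N·m clockwise.
The toolbox weighs 13.4 × 9.81 = 131.5 N and must supply an equal counterclockwise moment, so its lever arm about the fulcrum is 43.33 / 131.5 = 0.33 m.
That puts it at 0.79 + 0.33 = 1.12 m from the right end.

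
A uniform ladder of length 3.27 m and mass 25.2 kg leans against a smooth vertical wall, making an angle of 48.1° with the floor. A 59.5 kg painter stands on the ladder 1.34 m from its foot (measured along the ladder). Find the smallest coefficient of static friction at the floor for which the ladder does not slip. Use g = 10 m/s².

Sum moments about the foot of the ladder (the floor normal and friction both act there and drop out).
Ladder weight 25.2×10 = 252 N acts at 1.635 m along the ladder; its horizontal arm is 1.635·cos48.1° = 1.092 m → τ = 275.2 N·m clockwise.
Painter: 59.5×10 = 595 N at 1.34 m → arm 0.8949 m → τ = 532.5 N·m clockwise.
Wall normal N acts horizontally at the top; its moment arm is the height L sinθ = 3.27·sin48.1° = 2.434 m, counterclockwise.
Στ = 0 ⇒ N × 2.434 = 807.7 ⇒ N = 331.8 N.
ΣFx = 0 ⇒ f = N_wall = 331.8 N. ΣFy = 0 ⇒ N_floor = 847 N.
μ_min = f / N_floor = 331.8 / 847 = 0.392.

μ_min ≈ 0.392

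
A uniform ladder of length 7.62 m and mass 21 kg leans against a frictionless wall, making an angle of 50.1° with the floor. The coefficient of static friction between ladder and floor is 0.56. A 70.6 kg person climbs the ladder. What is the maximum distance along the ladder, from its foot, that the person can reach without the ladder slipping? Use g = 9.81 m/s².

Taking torques about the foot of the ladder:
Ladder weight 21×9.81 = 206 N acts at 3.81 m along the ladder; its horizontal arm is 3.81·cos50.1° = 2.444 m → τ = 503.5 N·m clockwise.
Person weight 70.6×9.81 = 692.6 N at distance d → arm d·cos50.1° → τ = 692.6·d·0.6414 clockwise.
Wall normal N at the top has arm L sinθ = 5.846 m counterclockwise, so Στ = 0 gives N·5.846 = 503.5 + 444.2·d.
ΣFy = 0 ⇒ N_floor = 898.6 N, so the maximum friction is μ_s·N_floor = 0.56×898.6 = 503.2 N. ΣFx = 0 ⇒ N_wall = f, so at the slipping point N = 503.2 N.
Substituting: 503.2×5.846 = 503.5 + 444.2·d ⇒ d = (2942 − 503.5) / 444.2 = 5.49 m.

d ≈ 5.49 m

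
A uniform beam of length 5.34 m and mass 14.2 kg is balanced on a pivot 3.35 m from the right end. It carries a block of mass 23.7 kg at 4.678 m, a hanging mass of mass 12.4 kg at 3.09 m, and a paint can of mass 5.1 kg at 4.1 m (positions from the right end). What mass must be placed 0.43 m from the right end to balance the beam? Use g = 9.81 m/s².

About the pivot (at 3.35 m from the right end):
Beam weight: 14.2 × 9.81 = 139.3 N down at 2.67 m → arm 0.68 m, τ = 139.3 × 0.68 = 94.72 N·m clockwise.
Block: 23.7 × 9.81 = 232.5 N down at 4.678 m → arm 1.328 m, τ = 232.5 × 1.328 = 308.8 N·m counterclockwise.
Hanging mass: 12.4 × 9.81 = 121.6 N down at 3.09 m → arm 0.26 m, τ = 121.6 × 0.26 = 31.62 N·m clockwise.
Paint can: 5.1 × 9.81 = 50.03 N down at 4.1 m → arm 0.75 m, τ = 50.03 × 0.75 = 37.52 N·m counterclockwise.
Net moment of known loads = 220 N·m counterclockwise.
An unknown mass m at 0.43 m has arm 2.92 m; its moment is m·g·2.92 clockwise.
Balancing moments: m × 9.81 × 2.92 = 220, giving m = 220 / (9.81 × 2.92) = 7.68 kg.

m ≈ 7.68 kg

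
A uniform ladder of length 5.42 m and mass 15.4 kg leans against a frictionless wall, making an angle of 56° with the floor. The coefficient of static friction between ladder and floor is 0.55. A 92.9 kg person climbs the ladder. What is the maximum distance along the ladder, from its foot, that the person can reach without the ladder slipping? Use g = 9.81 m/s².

d ≈ 4.7 m

Take moments about the foot of the ladder.
Ladder weight 15.4×9.81 = 151.1 N acts at 2.71 m along the ladder; its horizontal arm is 2.71·cos56° = 1.515 m → τ = 228.9 N·m clockwise.
Person weight 92.9×9.81 = 911.3 N at distance d → arm d·cos56° → τ = 911.3·d·0.5592 clockwise.
Wall normal N at the top has arm L sinθ = 4.493 m counterclockwise, so Στ = 0 gives N·4.493 = 228.9 + 509.6·d.
ΣFy = 0 ⇒ N_floor = 1062 N, so the maximum friction is μ_s·N_floor = 0.55×1062 = 584.1 N. ΣFx = 0 ⇒ N_wall = f, so at the slipping point N = 584.1 N.
Substituting: 584.1×4.493 = 228.9 + 509.6·d ⇒ d = (2624 − 228.9) / 509.6 = 4.7 m.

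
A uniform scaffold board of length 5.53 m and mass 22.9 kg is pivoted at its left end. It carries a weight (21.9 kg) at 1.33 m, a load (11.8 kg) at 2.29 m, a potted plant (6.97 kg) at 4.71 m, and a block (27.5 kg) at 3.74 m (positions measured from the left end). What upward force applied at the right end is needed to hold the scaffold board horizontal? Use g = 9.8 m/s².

About the left end:
Beam weight: 22.9 × 9.8 = 224.4 N down at 2.765 m → arm 2.765 m, τ = 224.4 × 2.765 = 620.5 N·m clockwise.
Weight: 21.9 × 9.8 = 214.6 N down at 1.33 m → arm 1.33 m, τ = 214.6 × 1.33 = 285.4 N·m clockwise.
Load: 11.8 × 9.8 = 115.6 N down at 2.29 m → arm 2.29 m, τ = 115.6 × 2.29 = 264.7 N·m clockwise.
Potted plant: 6.97 × 9.8 = 68.31 N down at 4.71 m → arm 4.71 m, τ = 68.31 × 4.71 = 321.7 N·m clockwise.
Block: 27.5 × 9.8 = 269.5 N down at 3.74 m → arm 3.74 m, τ = 269.5 × 3.74 = 1008 N·m clockwise.
Net moment of the loads = 2500 N·m clockwise.
The upward force F acts at the right end, arm 5.53 m, giving F × 5.53 counterclockwise.
Στ = 0 ⇒ F × 5.53 = 2500 ⇒ F = 2500 / 5.53 = 452 N.

F ≈ 452 N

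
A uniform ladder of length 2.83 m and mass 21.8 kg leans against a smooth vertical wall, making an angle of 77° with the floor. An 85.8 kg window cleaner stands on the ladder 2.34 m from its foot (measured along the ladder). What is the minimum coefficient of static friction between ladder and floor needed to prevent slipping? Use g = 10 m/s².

μ_min ≈ 0.176

About the foot of the ladder:
Ladder weight 21.8×10 = 218 N acts at 1.415 m along the ladder; its horizontal arm is 1.415·cos77° = 0.3183 m → τ = 69.39 N·m clockwise.
Window cleaner: 85.8×10 = 858 N at 2.34 m → arm 0.5264 m → τ = 451.7 N·m clockwise.
Wall normal N acts horizontally at the top; its moment arm is the height L sinθ = 2.83·sin77° = 2.757 m, counterclockwise.
For rotational equilibrium, N × 2.757 = 521.1, so N = 189 N.
ΣFx = 0 ⇒ f = N_wall = 189 N. ΣFy = 0 ⇒ N_floor = 1076 N.
μ_min = f / N_floor = 189 / 1076 = 0.176.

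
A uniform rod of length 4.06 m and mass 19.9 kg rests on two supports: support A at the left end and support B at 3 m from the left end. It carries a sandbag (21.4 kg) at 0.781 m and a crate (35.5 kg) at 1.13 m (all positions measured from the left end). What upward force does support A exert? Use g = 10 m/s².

About support B:
Beam weight: 19.9 × 10 = 199 N down at 2.03 m → arm 0.97 m, τ = 199 × 0.97 = 193 N·m counterclockwise.
Sandbag: 21.4 × 10 = 214 N down at 0.781 m → arm 2.219 m, τ = 214 × 2.219 = 474.9 N·m counterclockwise.
Crate: 35.5 × 10 = 355 N down at 1.13 m → arm 1.87 m, τ = 355 × 1.87 = 663.9 N·m counterclockwise.
Net load moment about support B = 1332 N·m counterclockwise.
Reaction R at support A is upward at 0 m, arm 3 m → moment R × 3 clockwise.
Balancing moments: R × 3 = 1332, giving R = 444 N.

R_A ≈ 444 N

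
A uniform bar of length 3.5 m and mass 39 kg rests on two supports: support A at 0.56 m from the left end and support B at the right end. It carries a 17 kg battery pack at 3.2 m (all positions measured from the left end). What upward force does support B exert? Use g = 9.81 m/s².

Choose support A as the axis so its reaction then has zero moment arm.
Beam weight: 39 × 9.81 = 382.6 N down at 1.75 m → arm 1.19 m, τ = 382.6 × 1.19 = 455.3 N·m clockwise.
Battery pack: 17 × 9.81 = 166.8 N down at 3.2 m → arm 2.64 m, τ = 166.8 × 2.64 = 440.4 N·m clockwise.
Net load moment about support A = 895.7 N·m clockwise.
Reaction R at support B is upward at 3.5 m, arm 2.94 m → moment R × 2.94 counterclockwise.
Setting net torque to zero: R × 2.94 = 895.7 → R = 305 N.

R_B ≈ 305 N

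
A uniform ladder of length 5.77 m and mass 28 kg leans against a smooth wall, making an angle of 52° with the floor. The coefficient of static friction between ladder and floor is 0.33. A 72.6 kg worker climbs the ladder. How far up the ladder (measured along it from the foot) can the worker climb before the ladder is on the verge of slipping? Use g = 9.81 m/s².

d ≈ 2.26 m

About the foot of the ladder:
Ladder weight 28×9.81 = 274.7 N acts at 2.885 m along the ladder; its horizontal arm is 2.885·cos52° = 1.776 m → τ = 487.9 N·m clockwise.
Worker weight 72.6×9.81 = 712.2 N at distance d → arm d·cos52° → τ = 712.2·d·0.6157 clockwise.
Wall normal N at the top has arm L sinθ = 4.547 m counterclockwise, so Στ = 0 gives N·4.547 = 487.9 + 438.5·d.
ΣFy = 0 ⇒ N_floor = 986.9 N, so the maximum friction is μ_s·N_floor = 0.33×986.9 = 325.7 N. ΣFx = 0 ⇒ N_wall = f, so at the slipping point N = 325.7 N.
Substituting: 325.7×4.547 = 487.9 + 438.5·d ⇒ d = (1481 − 487.9) / 438.5 = 2.26 m.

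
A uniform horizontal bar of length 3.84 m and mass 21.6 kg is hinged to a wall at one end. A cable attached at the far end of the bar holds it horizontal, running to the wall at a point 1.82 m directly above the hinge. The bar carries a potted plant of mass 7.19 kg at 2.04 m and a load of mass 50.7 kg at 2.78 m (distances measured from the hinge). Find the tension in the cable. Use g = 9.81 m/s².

Choose the hinge as the axis so the unknown hinge reaction has zero arm there.
Beam weight: 21.6 × 9.81 = 211.9 N down at 1.92 m → arm 1.92 m, τ = 211.9 × 1.92 = 406.8 N·m clockwise.
Potted plant: 7.19 × 9.81 = 70.53 N down at 2.04 m → arm 2.04 m, τ = 70.53 × 2.04 = 143.9 N·m clockwise.
Load: 50.7 × 9.81 = 497.4 N down at 2.78 m → arm 2.78 m, τ = 497.4 × 2.78 = 1383 N·m clockwise.
Total clockwise load moment = 1934 N·m.
The cable tension T acts at 3.84 m; only its component perpendicular to the bar, T sinθ, produces torque. sinθ = h/√(h²+d²) = 1.82/√(1.82²+3.84²) = 0.4283.
Balancing moments: T × 3.84 × 0.4283 = 1934, giving T = 1934 / 1.645 = 1180 N.

T ≈ 1180 N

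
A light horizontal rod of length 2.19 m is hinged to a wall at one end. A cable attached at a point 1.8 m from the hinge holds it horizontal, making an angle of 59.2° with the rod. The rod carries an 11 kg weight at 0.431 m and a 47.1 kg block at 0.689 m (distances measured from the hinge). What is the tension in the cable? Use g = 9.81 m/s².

T ≈ 236 N

Sum moments about the hinge (the unknown hinge reaction has zero arm there).
Weight: 11 × 9.81 = 107.9 N down at 0.431 m → arm 0.431 m, τ = 107.9 × 0.431 = 46.5 N·m clockwise.
Block: 47.1 × 9.81 = 462.1 N down at 0.689 m → arm 0.689 m, τ = 462.1 × 0.689 = 318.4 N·m clockwise.
Total clockwise load moment = 364.9 N·m.
The cable tension T acts at 1.8 m; only its component perpendicular to the rod, T sinθ, produces torque. sin 59.2° = 0.859.
For rotational equilibrium, T × 1.8 × 0.859 = 364.9, so T = 364.9 / 1.546 = 236 N.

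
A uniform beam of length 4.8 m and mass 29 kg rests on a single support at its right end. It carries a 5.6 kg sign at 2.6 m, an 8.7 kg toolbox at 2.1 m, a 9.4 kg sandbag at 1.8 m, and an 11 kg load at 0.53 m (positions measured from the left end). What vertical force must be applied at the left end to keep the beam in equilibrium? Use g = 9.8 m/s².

Take moments about the right end.
Beam weight: 29 × 9.8 = 284.2 N down at 2.4 m → arm 2.4 m, τ = 284.2 × 2.4 = 682.1 N·m counterclockwise.
Sign: 5.6 × 9.8 = 54.88 N down at 2.6 m → arm 2.2 m, τ = 54.88 × 2.2 = 120.7 N·m counterclockwise.
Toolbox: 8.7 × 9.8 = 85.26 N down at 2.1 m → arm 2.7 m, τ = 85.26 × 2.7 = 230.2 N·m counterclockwise.
Sandbag: 9.4 × 9.8 = 92.12 N down at 1.8 m → arm 3 m, τ = 92.12 × 3 = 276.4 N·m counterclockwise.
Load: 11 × 9.8 = 107.8 N down at 0.53 m → arm 4.27 m, τ = 107.8 × 4.27 = 460.3 N·m counterclockwise.
Net moment of the loads = 1770 N·m counterclockwise.
The upward force F acts at the left end, arm 4.8 m, giving F × 4.8 clockwise.
Setting net torque to zero: F × 4.8 = 1770 → F = 1770 / 4.8 = 369 N.

F ≈ 369 N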